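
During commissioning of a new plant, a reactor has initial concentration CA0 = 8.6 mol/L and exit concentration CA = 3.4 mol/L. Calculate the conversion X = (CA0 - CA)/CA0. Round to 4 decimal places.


X = (CA0 - CA) / CA0
X = (8.6 - 3.4) / 8.6
X = 5.2 / 8.6
X = 0.6047


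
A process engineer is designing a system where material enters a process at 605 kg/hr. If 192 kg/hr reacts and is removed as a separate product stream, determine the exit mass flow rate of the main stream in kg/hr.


Steady-state mass balance on the main outlet: F_out = F_in - F_removed
F_out = 605 - 192
F_out = 413 kg/hr


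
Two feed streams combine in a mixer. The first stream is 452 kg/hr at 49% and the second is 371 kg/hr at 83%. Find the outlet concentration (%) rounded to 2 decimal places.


Mass balance on solute: F1*x1 + F2*x2 = F3*x3
F3 = F1 + F2 = 452 + 371 = 823 kg/hr
x3 = (F1*x1 + F2*x2)/F3
x3 = (452*0.49 + 371*0.83) / 823
x3 = 64.33%


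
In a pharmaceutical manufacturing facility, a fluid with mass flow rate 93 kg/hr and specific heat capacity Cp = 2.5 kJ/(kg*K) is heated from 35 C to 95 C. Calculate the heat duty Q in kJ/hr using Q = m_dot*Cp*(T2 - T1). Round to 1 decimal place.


Q = m_dot * Cp * (T2 - T1)
Q = 93 * 2.5 * (95 - 35)
Q = 93 * 2.5 * 60
Q = 13950.0 kJ/hr


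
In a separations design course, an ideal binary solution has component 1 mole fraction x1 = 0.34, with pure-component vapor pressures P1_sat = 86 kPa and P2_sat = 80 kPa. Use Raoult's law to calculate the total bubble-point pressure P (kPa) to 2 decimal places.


P = x1*P1_sat + x2*P2_sat
x2 = 1 - x1 = 1 - 0.34 = 0.66
P = 0.34*86 + 0.66*80
P = 29.24 + 52.8
P = 82.04 kPa


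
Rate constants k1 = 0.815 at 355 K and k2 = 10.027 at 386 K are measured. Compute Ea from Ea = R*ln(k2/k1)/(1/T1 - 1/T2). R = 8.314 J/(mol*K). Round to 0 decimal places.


Ea = R * ln(k2/k1) / (1/T1 - 1/T2)
ln(k2/k1) = ln(10.027/0.815) = 2.5098486
1/T1 - 1/T2 = 1/355 - 1/386 = 0.000226227833
Ea = 8.314 * 2.5098486 / 0.000226227833
Ea = 92238 J/mol


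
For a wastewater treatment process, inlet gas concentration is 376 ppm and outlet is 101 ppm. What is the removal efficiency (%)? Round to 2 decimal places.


Efficiency = (G_in - G_out) / G_in * 100%
Efficiency = (376 - 101) / 376 * 100
Efficiency = 275 / 376 * 100
Efficiency = 73.14%


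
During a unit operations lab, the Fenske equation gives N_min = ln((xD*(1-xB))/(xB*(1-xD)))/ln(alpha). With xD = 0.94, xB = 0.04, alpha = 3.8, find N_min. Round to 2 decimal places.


N_min = ln((xD*(1-xB))/(xB*(1-xD))) / ln(alpha)
Numerator inside ln: 0.9024 / 0.0024 = 376.0
ln(376.0) = 5.929589
ln(alpha) = ln(3.8) = 1.335001
N_min = 5.929589 / 1.335001 = 4.44


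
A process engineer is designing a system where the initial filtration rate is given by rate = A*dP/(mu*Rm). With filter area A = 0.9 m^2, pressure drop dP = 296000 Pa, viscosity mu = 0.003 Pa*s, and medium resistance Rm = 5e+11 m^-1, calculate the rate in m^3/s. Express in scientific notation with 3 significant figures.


rate = A * dP / (mu * Rm)
rate = 0.9 * 296000 / (0.003 * 5e+11)
rate = 266400.0 / 1.500e+09
rate = 1.78e-04 m^3/s


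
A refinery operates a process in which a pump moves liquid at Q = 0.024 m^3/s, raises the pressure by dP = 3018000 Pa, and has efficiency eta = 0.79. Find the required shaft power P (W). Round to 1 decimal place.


P = Q * dP / eta
P = 0.024 * 3018000 / 0.79
P = 72432.0 / 0.79
P = 91686.1 W


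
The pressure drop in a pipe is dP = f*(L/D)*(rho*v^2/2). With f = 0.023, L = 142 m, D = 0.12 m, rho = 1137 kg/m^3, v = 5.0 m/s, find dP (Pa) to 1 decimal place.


dP = f * (L/D) * (rho*v^2/2)
dP = 0.023 * (142/0.12) * (1137*5.0^2/2)
L/D = 1183.33333333
rho*v^2/2 = 1137*25.0/2 = 14212.5
dP = 0.023 * 1183.33333333 * 14212.5
dP = 386816.9 Pa


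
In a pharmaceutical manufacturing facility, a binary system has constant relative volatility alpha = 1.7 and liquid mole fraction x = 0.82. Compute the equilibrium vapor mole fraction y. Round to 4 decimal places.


y = alpha*x / (1 + (alpha-1)*x)
y = 1.7*0.82 / (1 + (1.7-1)*0.82)
y = 1.394 / (1 + 0.574)
y = 1.394 / 1.574
y = 0.8856


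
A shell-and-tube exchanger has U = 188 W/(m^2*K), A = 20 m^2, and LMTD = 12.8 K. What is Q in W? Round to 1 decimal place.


Q = U * A * LMTD
Q = 188 * 20 * 12.8
Q = 48128.0 W


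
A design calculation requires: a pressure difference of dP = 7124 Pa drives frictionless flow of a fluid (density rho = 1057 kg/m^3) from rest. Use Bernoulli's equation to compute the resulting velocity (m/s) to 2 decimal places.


v = sqrt(2*dP/rho)
v = sqrt(2*7124/1057)
v = sqrt(13.479659)
v = 3.67 m/s


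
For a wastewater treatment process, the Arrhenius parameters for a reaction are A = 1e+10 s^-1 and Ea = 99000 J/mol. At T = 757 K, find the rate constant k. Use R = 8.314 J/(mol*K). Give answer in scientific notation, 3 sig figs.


k = A * exp(-Ea/(R*T))
k = 1e+10 * exp(-99000 / (8.314 * 757))
k = 1e+10 * exp(-15.730021)
k = 1.47e+03


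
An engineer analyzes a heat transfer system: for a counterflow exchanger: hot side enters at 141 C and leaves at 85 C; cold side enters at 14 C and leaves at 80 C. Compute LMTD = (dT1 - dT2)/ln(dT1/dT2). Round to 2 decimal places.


dT1 = Th_in - Tc_out = 141 - 80 = 61
dT2 = Th_out - Tc_in = 85 - 14 = 71
LMTD = (dT1 - dT2) / ln(dT1/dT2)
LMTD = (61 - 71) / ln(61/71)
LMTD = 65.87 K


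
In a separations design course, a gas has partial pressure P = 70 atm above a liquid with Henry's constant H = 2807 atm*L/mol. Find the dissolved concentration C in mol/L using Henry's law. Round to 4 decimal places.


C = P / H
C = 70 / 2807
C = 0.0249 mol/L


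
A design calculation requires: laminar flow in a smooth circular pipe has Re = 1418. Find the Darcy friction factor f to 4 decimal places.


f = 64 / Re
f = 64 / 1418
f = 0.0451


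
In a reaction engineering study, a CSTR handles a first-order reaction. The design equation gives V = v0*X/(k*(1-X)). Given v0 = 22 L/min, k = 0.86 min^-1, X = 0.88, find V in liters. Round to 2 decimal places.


V = v0 * X / (k * (1 - X))
V = 22 * 0.88 / (0.86 * (1 - 0.88))
V = 19.36 / (0.86 * 0.12)
V = 19.36 / 0.1032
V = 187.60 L


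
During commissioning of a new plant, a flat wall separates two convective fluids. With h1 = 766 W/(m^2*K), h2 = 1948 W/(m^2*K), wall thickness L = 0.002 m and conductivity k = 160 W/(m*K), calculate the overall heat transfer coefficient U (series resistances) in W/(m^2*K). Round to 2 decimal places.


1/U = 1/h1 + L/k + 1/h2
1/U = 1/766 + 0.002/160 + 1/1948
1/U = 0.001305483 + 1.25e-05 + 0.000513347
1/U = 0.00183133
U = 546.05 W/(m^2*K)


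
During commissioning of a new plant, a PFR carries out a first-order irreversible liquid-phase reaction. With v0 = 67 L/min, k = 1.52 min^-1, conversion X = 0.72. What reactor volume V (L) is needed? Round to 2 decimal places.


V = (v0/k) * ln(1/(1-X))
V = (67/1.52) * ln(1/(1-0.72))
V = 44.078947 * ln(3.571429)
V = 44.078947 * 1.272966
V = 56.11 L


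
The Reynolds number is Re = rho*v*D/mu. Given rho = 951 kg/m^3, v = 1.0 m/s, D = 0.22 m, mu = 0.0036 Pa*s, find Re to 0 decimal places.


Re = rho * v * D / mu
Re = 951 * 1.0 * 0.22 / 0.0036
Re = 209.22 / 0.0036
Re = 58117


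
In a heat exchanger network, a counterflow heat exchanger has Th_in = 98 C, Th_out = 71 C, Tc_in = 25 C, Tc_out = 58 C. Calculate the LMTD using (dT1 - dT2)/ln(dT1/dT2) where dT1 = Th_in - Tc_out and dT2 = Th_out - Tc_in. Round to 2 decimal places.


dT1 = Th_in - Tc_out = 98 - 58 = 40
dT2 = Th_out - Tc_in = 71 - 25 = 46
LMTD = (dT1 - dT2) / ln(dT1/dT2)
LMTD = (40 - 46) / ln(40/46)
LMTD = 42.93 K


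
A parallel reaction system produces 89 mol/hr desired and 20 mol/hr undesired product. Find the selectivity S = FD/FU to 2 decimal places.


S = desired product rate / undesired product rate
S = 89 / 20
S = 4.45


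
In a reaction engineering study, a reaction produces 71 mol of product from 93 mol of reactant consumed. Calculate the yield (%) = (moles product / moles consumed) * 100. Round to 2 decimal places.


Yield = (moles product / moles consumed) * 100%
Yield = (71 / 93) * 100
Yield = 0.7634 * 100
Yield = 76.34%


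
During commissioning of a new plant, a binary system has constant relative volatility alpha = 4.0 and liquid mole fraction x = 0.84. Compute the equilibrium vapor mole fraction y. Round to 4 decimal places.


y = alpha*x / (1 + (alpha-1)*x)
y = 4.0*0.84 / (1 + (4.0-1)*0.84)
y = 3.36 / (1 + 2.52)
y = 3.36 / 3.52
y = 0.9545


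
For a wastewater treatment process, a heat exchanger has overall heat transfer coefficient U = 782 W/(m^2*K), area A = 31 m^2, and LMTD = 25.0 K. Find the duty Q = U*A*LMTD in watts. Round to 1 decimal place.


Q = U * A * LMTD
Q = 782 * 31 * 25.0
Q = 606050.0 W


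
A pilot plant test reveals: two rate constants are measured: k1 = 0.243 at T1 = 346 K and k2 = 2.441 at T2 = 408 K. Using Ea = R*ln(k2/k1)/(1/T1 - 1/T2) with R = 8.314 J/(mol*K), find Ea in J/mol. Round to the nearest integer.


Ea = R * ln(k2/k1) / (1/T1 - 1/T2)
ln(k2/k1) = ln(2.441/0.243) = 2.3071016
1/T1 - 1/T2 = 1/346 - 1/408 = 0.000439193018
Ea = 8.314 * 2.3071016 / 0.000439193018
Ea = 43674 J/mol


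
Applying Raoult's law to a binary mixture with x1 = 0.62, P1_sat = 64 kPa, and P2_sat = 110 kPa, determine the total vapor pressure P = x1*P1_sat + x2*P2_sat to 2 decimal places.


P = x1*P1_sat + x2*P2_sat
x2 = 1 - x1 = 1 - 0.62 = 0.38
P = 0.62*64 + 0.38*110
P = 39.68 + 41.8
P = 81.48 kPa


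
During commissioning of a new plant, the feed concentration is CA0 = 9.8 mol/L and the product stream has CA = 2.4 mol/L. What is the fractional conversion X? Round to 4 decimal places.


X = (CA0 - CA) / CA0
X = (9.8 - 2.4) / 9.8
X = 7.4 / 9.8
X = 0.7551


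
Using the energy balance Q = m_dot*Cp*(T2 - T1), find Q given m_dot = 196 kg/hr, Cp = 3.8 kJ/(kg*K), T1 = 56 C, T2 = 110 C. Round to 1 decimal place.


Q = m_dot * Cp * (T2 - T1)
Q = 196 * 3.8 * (110 - 56)
Q = 196 * 3.8 * 54
Q = 40219.2 kJ/hr


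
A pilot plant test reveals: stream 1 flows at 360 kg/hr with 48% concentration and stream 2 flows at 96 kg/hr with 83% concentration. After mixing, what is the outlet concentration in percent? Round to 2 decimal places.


Mass balance on solute: F1*x1 + F2*x2 = F3*x3
F3 = F1 + F2 = 360 + 96 = 456 kg/hr
x3 = (F1*x1 + F2*x2)/F3
x3 = (360*0.48 + 96*0.83) / 456
x3 = 55.37%


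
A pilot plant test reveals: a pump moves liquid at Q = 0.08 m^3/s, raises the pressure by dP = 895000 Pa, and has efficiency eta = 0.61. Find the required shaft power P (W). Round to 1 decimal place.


P = Q * dP / eta
P = 0.08 * 895000 / 0.61
P = 71600.0 / 0.61
P = 117377.0 W


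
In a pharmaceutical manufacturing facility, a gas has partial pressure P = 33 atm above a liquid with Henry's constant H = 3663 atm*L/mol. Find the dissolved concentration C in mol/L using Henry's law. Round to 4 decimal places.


C = P / H
C = 33 / 3663
C = 0.0090 mol/L


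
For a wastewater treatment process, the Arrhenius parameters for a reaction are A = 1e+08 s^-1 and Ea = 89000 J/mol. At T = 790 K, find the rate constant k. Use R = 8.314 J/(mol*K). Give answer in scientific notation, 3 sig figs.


k = A * exp(-Ea/(R*T))
k = 1e+08 * exp(-89000 / (8.314 * 790))
k = 1e+08 * exp(-13.550424)
k = 1.30e+02


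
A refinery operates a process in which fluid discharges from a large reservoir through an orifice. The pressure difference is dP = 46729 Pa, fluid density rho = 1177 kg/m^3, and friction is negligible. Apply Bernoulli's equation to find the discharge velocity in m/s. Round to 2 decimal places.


v = sqrt(2*dP/rho)
v = sqrt(2*46729/1177)
v = sqrt(79.403568)
v = 8.91 m/s


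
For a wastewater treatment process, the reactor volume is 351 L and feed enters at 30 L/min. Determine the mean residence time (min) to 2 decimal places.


tau = V / v0
tau = 351 / 30
tau = 11.70 min


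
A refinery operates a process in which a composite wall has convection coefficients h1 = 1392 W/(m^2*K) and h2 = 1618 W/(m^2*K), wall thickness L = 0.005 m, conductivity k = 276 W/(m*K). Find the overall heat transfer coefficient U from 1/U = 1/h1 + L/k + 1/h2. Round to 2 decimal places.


1/U = 1/h1 + L/k + 1/h2
1/U = 1/1392 + 0.005/276 + 1/1618
1/U = 0.0007183908 + 1.81159e-05 + 0.000618047
1/U = 0.0013545537
U = 738.25 W/(m^2*K)


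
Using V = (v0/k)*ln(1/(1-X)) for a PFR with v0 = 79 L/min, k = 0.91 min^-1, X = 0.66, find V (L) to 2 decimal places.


V = (v0/k) * ln(1/(1-X))
V = (79/0.91) * ln(1/(1-0.66))
V = 86.813187 * ln(2.941176)
V = 86.813187 * 1.07881
V = 93.65 L


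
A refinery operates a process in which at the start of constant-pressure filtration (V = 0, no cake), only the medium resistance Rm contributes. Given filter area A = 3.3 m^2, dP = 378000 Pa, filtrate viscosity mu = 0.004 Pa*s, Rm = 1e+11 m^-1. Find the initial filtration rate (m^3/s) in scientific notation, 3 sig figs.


rate = A * dP / (mu * Rm)
rate = 3.3 * 378000 / (0.004 * 1e+11)
rate = 1247400.0 / 4.000e+08
rate = 3.12e-03 m^3/s


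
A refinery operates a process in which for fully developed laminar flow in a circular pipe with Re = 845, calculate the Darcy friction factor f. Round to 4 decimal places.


f = 64 / Re
f = 64 / 845
f = 0.0757


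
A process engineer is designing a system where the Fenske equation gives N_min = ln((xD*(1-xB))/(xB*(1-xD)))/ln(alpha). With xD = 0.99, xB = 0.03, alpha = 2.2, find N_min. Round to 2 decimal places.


N_min = ln((xD*(1-xB))/(xB*(1-xD))) / ln(alpha)
Numerator inside ln: 0.9603 / 0.0003 = 3201.0
ln(3201.0) = 8.071219
ln(alpha) = ln(2.2) = 0.788457
N_min = 8.071219 / 0.788457 = 10.24


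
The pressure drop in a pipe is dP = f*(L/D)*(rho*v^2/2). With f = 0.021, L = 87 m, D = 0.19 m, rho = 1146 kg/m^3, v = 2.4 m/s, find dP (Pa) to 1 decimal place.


dP = f * (L/D) * (rho*v^2/2)
dP = 0.021 * (87/0.19) * (1146*2.4^2/2)
L/D = 457.89473684
rho*v^2/2 = 1146*5.76/2 = 3300.48
dP = 0.021 * 457.89473684 * 3300.48
dP = 31736.7 Pa


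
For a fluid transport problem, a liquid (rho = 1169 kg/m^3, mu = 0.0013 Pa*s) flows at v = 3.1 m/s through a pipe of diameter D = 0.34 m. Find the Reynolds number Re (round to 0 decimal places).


Re = rho * v * D / mu
Re = 1169 * 3.1 * 0.34 / 0.0013
Re = 1232.126 / 0.0013
Re = 947789


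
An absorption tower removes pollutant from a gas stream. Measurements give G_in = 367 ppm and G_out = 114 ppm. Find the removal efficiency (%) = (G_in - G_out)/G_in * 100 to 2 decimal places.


Efficiency = (G_in - G_out) / G_in * 100%
Efficiency = (367 - 114) / 367 * 100
Efficiency = 253 / 367 * 100
Efficiency = 68.94%


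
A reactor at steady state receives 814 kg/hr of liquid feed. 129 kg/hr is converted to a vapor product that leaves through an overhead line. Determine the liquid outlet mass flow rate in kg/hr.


Steady-state mass balance on the main outlet: F_out = F_in - F_removed
F_out = 814 - 129
F_out = 685 kg/hr


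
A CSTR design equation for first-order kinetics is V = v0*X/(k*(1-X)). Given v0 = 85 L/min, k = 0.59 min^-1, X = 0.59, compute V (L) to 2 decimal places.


V = v0 * X / (k * (1 - X))
V = 85 * 0.59 / (0.59 * (1 - 0.59))
V = 50.15 / (0.59 * 0.41)
V = 50.15 / 0.2419
V = 207.32 L


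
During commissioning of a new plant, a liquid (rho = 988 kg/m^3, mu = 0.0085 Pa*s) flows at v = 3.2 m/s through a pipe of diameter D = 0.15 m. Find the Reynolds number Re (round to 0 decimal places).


Re = rho * v * D / mu
Re = 988 * 3.2 * 0.15 / 0.0085
Re = 474.24 / 0.0085
Re = 55793


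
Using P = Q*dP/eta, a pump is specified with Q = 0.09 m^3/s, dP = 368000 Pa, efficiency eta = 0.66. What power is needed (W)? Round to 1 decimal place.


P = Q * dP / eta
P = 0.09 * 368000 / 0.66
P = 33120.0 / 0.66
P = 50181.8 W


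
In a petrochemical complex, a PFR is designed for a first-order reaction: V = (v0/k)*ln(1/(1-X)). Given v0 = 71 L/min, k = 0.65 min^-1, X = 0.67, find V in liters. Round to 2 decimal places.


V = (v0/k) * ln(1/(1-X))
V = (71/0.65) * ln(1/(1-0.67))
V = 109.230769 * ln(3.030303)
V = 109.230769 * 1.108663
V = 121.10 L


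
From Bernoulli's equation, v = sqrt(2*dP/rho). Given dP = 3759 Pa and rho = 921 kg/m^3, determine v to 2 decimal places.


v = sqrt(2*dP/rho)
v = sqrt(2*3759/921)
v = sqrt(8.162866)
v = 2.86 m/s


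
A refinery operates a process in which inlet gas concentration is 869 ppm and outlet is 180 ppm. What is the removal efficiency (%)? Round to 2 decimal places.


Efficiency = (G_in - G_out) / G_in * 100%
Efficiency = (869 - 180) / 869 * 100
Efficiency = 689 / 869 * 100
Efficiency = 79.29%


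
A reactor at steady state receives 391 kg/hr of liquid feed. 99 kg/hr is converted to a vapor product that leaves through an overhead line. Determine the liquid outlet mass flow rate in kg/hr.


Steady-state mass balance on the main outlet: F_out = F_in - F_removed
F_out = 391 - 99
F_out = 292 kg/hr


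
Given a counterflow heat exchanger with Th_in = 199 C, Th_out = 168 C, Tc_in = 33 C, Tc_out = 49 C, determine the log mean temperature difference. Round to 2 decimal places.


dT1 = Th_in - Tc_out = 199 - 49 = 150
dT2 = Th_out - Tc_in = 168 - 33 = 135
LMTD = (dT1 - dT2) / ln(dT1/dT2)
LMTD = (150 - 135) / ln(150/135)
LMTD = 142.37 K


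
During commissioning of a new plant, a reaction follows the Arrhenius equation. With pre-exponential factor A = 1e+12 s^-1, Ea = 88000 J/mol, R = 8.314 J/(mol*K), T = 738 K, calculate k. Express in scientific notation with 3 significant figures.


k = A * exp(-Ea/(R*T))
k = 1e+12 * exp(-88000 / (8.314 * 738))
k = 1e+12 * exp(-14.342217)
k = 5.91e+05


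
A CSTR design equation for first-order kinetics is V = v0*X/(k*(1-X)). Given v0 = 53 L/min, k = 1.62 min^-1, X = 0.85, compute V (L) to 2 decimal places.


V = v0 * X / (k * (1 - X))
V = 53 * 0.85 / (1.62 * (1 - 0.85))
V = 45.05 / (1.62 * 0.15)
V = 45.05 / 0.243
V = 185.39 L


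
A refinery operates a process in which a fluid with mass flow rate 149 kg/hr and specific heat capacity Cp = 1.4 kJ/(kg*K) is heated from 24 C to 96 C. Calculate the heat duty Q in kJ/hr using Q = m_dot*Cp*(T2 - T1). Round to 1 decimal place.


Q = m_dot * Cp * (T2 - T1)
Q = 149 * 1.4 * (96 - 24)
Q = 149 * 1.4 * 72
Q = 15019.2 kJ/hr


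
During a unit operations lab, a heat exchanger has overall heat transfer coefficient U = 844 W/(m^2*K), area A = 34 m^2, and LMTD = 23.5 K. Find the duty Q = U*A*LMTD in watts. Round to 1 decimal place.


Q = U * A * LMTD
Q = 844 * 34 * 23.5
Q = 674356.0 W


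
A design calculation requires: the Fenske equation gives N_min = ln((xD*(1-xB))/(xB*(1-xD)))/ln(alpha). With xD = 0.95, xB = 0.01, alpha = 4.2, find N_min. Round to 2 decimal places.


N_min = ln((xD*(1-xB))/(xB*(1-xD))) / ln(alpha)
Numerator inside ln: 0.9405 / 0.0005 = 1881.0
ln(1881.0) = 7.539559
ln(alpha) = ln(4.2) = 1.435085
N_min = 7.539559 / 1.435085 = 5.25


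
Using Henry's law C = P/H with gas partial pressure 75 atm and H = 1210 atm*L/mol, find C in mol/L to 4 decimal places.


C = P / H
C = 75 / 1210
C = 0.0620 mol/L


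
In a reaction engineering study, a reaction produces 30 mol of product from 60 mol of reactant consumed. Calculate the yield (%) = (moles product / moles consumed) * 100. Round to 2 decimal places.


Yield = (moles product / moles consumed) * 100%
Yield = (30 / 60) * 100
Yield = 0.5 * 100
Yield = 50.00%


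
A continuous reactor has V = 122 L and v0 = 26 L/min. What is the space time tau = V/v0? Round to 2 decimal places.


tau = V / v0
tau = 122 / 26
tau = 4.69 min


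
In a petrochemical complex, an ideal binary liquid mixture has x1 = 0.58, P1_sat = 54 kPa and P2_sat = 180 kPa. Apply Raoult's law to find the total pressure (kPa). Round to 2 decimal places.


P = x1*P1_sat + x2*P2_sat
x2 = 1 - x1 = 1 - 0.58 = 0.42
P = 0.58*54 + 0.42*180
P = 31.32 + 75.6
P = 106.92 kPa


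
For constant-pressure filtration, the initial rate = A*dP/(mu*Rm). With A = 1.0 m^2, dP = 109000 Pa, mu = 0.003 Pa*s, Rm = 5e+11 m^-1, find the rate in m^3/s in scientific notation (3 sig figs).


rate = A * dP / (mu * Rm)
rate = 1.0 * 109000 / (0.003 * 5e+11)
rate = 109000.0 / 1.500e+09
rate = 7.27e-05 m^3/s


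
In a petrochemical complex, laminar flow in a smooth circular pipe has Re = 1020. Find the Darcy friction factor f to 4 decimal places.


f = 64 / Re
f = 64 / 1020
f = 0.0627


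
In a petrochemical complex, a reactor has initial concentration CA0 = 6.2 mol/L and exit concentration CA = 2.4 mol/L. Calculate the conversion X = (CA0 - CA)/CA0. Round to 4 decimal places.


X = (CA0 - CA) / CA0
X = (6.2 - 2.4) / 6.2
X = 3.8 / 6.2
X = 0.6129


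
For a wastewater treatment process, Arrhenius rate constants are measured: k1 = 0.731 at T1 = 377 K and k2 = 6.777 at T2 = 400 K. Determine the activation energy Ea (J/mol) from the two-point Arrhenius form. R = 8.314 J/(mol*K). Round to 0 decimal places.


Ea = R * ln(k2/k1) / (1/T1 - 1/T2)
ln(k2/k1) = ln(6.777/0.731) = 2.2268763
1/T1 - 1/T2 = 1/377 - 1/400 = 0.000152519894
Ea = 8.314 * 2.2268763 / 0.000152519894
Ea = 121389 J/mol


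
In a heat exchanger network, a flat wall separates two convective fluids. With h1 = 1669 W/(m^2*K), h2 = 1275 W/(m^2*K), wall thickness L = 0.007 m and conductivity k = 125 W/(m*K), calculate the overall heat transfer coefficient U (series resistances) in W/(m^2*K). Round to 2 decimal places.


1/U = 1/h1 + L/k + 1/h2
1/U = 1/1669 + 0.007/125 + 1/1275
1/U = 0.0005991612 + 5.6e-05 + 0.0007843137
1/U = 0.0014394749
U = 694.70 W/(m^2*K)


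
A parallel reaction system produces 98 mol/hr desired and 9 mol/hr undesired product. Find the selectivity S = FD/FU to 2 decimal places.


S = desired product rate / undesired product rate
S = 98 / 9
S = 10.89


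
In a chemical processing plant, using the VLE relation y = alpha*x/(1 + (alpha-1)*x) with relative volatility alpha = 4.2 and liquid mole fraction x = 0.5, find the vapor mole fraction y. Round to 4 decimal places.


y = alpha*x / (1 + (alpha-1)*x)
y = 4.2*0.5 / (1 + (4.2-1)*0.5)
y = 2.1 / (1 + 1.6)
y = 2.1 / 2.6
y = 0.8077


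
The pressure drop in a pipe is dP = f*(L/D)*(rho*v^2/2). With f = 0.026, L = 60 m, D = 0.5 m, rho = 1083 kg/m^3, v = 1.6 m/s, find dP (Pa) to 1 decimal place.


dP = f * (L/D) * (rho*v^2/2)
dP = 0.026 * (60/0.5) * (1083*1.6^2/2)
L/D = 120.0
rho*v^2/2 = 1083*2.56/2 = 1386.24
dP = 0.026 * 120.0 * 1386.24
dP = 4325.1 Pa


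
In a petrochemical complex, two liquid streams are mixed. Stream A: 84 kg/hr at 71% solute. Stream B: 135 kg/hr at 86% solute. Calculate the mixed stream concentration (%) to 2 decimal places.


Mass balance on solute: F1*x1 + F2*x2 = F3*x3
F3 = F1 + F2 = 84 + 135 = 219 kg/hr
x3 = (F1*x1 + F2*x2)/F3
x3 = (84*0.71 + 135*0.86) / 219
x3 = 80.25%


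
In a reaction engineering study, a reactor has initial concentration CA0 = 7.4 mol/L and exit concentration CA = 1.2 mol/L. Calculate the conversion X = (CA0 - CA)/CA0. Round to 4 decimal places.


X = (CA0 - CA) / CA0
X = (7.4 - 1.2) / 7.4
X = 6.2 / 7.4
X = 0.8378


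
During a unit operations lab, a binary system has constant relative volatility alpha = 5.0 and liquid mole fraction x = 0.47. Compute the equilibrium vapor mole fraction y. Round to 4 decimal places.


y = alpha*x / (1 + (alpha-1)*x)
y = 5.0*0.47 / (1 + (5.0-1)*0.47)
y = 2.35 / (1 + 1.88)
y = 2.35 / 2.88
y = 0.8160


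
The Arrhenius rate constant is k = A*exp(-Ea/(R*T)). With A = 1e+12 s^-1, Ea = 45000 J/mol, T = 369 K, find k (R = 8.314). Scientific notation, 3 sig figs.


k = A * exp(-Ea/(R*T))
k = 1e+12 * exp(-45000 / (8.314 * 369))
k = 1e+12 * exp(-14.668177)
k = 4.26e+05


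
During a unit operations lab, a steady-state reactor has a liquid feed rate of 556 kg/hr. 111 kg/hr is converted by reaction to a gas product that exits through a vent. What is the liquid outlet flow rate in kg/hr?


Steady-state mass balance on the main outlet: F_out = F_in - F_removed
F_out = 556 - 111
F_out = 445 kg/hr


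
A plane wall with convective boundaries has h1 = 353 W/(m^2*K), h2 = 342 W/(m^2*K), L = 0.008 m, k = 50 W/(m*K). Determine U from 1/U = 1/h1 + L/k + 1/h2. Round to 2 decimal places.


1/U = 1/h1 + L/k + 1/h2
1/U = 1/353 + 0.008/50 + 1/342
1/U = 0.0028328612 + 0.00016 + 0.0029239766
1/U = 0.0059168378
U = 169.01 W/(m^2*K)


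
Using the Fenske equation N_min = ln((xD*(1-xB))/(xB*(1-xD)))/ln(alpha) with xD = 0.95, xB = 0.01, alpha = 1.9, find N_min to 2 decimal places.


N_min = ln((xD*(1-xB))/(xB*(1-xD))) / ln(alpha)
Numerator inside ln: 0.9405 / 0.0005 = 1881.0
ln(1881.0) = 7.539559
ln(alpha) = ln(1.9) = 0.641854
N_min = 7.539559 / 0.641854 = 11.75


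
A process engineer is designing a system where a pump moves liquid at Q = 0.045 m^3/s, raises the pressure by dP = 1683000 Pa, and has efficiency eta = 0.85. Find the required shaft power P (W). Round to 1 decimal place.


P = Q * dP / eta
P = 0.045 * 1683000 / 0.85
P = 75735.0 / 0.85
P = 89100.0 W


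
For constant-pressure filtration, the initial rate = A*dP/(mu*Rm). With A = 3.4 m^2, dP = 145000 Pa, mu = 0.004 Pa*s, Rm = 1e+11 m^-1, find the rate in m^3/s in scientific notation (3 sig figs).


rate = A * dP / (mu * Rm)
rate = 3.4 * 145000 / (0.004 * 1e+11)
rate = 493000.0 / 4.000e+08
rate = 1.23e-03 m^3/s


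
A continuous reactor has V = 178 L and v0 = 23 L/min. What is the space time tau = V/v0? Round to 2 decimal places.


tau = V / v0
tau = 178 / 23
tau = 7.74 min


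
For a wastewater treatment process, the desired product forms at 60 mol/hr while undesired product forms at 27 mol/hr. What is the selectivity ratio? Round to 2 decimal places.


S = desired product rate / undesired product rate
S = 60 / 27
S = 2.22


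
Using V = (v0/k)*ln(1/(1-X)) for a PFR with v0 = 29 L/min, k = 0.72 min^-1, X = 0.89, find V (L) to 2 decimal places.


V = (v0/k) * ln(1/(1-X))
V = (29/0.72) * ln(1/(1-0.89))
V = 40.277778 * ln(9.090909)
V = 40.277778 * 2.207275
V = 88.90 L


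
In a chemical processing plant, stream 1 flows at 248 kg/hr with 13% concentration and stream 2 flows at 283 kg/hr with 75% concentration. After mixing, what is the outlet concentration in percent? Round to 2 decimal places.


Mass balance on solute: F1*x1 + F2*x2 = F3*x3
F3 = F1 + F2 = 248 + 283 = 531 kg/hr
x3 = (F1*x1 + F2*x2)/F3
x3 = (248*0.13 + 283*0.75) / 531
x3 = 46.04%


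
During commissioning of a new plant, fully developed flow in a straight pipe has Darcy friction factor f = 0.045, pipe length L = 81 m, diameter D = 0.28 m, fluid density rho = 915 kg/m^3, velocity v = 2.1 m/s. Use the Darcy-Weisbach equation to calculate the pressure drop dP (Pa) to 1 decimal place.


dP = f * (L/D) * (rho*v^2/2)
dP = 0.045 * (81/0.28) * (915*2.1^2/2)
L/D = 289.28571429
rho*v^2/2 = 915*4.41/2 = 2017.575
dP = 0.045 * 289.28571429 * 2017.575
dP = 26264.5 Pa


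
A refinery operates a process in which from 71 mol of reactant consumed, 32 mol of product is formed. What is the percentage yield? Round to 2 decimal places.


Yield = (moles product / moles consumed) * 100%
Yield = (32 / 71) * 100
Yield = 0.4507 * 100
Yield = 45.07%


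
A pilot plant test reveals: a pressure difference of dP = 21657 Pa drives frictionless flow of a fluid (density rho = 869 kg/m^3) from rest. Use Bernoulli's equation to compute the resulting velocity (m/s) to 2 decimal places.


v = sqrt(2*dP/rho)
v = sqrt(2*21657/869)
v = sqrt(49.843498)
v = 7.06 m/s


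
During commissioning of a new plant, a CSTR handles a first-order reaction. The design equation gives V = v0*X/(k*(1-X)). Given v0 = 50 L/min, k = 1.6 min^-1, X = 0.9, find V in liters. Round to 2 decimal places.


V = v0 * X / (k * (1 - X))
V = 50 * 0.9 / (1.6 * (1 - 0.9))
V = 45.0 / (1.6 * 0.1)
V = 45.0 / 0.16
V = 281.25 L


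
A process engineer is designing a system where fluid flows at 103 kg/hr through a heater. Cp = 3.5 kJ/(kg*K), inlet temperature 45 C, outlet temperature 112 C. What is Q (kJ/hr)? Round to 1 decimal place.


Q = m_dot * Cp * (T2 - T1)
Q = 103 * 3.5 * (112 - 45)
Q = 103 * 3.5 * 67
Q = 24153.5 kJ/hr


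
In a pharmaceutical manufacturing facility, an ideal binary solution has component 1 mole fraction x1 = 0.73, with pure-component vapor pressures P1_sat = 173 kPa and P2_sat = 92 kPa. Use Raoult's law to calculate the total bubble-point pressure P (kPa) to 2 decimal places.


P = x1*P1_sat + x2*P2_sat
x2 = 1 - x1 = 1 - 0.73 = 0.27
P = 0.73*173 + 0.27*92
P = 126.29 + 24.84
P = 151.13 kPa


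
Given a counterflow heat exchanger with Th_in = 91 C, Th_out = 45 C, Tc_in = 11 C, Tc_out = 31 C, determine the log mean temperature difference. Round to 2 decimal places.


dT1 = Th_in - Tc_out = 91 - 31 = 60
dT2 = Th_out - Tc_in = 45 - 11 = 34
LMTD = (dT1 - dT2) / ln(dT1/dT2)
LMTD = (60 - 34) / ln(60/34)
LMTD = 45.78 K


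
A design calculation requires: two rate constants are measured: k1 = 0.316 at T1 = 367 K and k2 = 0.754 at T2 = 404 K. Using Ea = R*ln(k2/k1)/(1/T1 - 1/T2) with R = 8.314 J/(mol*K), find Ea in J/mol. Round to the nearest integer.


Ea = R * ln(k2/k1) / (1/T1 - 1/T2)
ln(k2/k1) = ln(0.754/0.316) = 0.8696502
1/T1 - 1/T2 = 1/367 - 1/404 = 0.000249548116
Ea = 8.314 * 0.8696502 / 0.000249548116
Ea = 28973 J/mol


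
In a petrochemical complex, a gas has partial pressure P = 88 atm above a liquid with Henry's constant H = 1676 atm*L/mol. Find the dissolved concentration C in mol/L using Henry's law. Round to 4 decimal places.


C = P / H
C = 88 / 1676
C = 0.0525 mol/L


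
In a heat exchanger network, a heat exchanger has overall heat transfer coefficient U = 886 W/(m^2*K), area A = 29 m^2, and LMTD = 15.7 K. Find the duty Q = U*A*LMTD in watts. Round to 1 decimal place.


Q = U * A * LMTD
Q = 886 * 29 * 15.7
Q = 403395.8 W


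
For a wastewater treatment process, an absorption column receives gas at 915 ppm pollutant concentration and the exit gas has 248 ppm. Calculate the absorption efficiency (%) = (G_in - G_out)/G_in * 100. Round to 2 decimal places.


Efficiency = (G_in - G_out) / G_in * 100%
Efficiency = (915 - 248) / 915 * 100
Efficiency = 667 / 915 * 100
Efficiency = 72.90%


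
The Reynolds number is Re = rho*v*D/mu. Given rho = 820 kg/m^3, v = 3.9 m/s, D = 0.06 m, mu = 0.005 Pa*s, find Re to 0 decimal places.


Re = rho * v * D / mu
Re = 820 * 3.9 * 0.06 / 0.005
Re = 191.88 / 0.005
Re = 38376


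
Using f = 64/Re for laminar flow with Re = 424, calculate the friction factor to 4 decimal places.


f = 64 / Re
f = 64 / 424
f = 0.1509


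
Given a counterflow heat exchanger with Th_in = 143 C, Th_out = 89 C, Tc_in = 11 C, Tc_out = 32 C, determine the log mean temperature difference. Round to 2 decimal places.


dT1 = Th_in - Tc_out = 143 - 32 = 111
dT2 = Th_out - Tc_in = 89 - 11 = 78
LMTD = (dT1 - dT2) / ln(dT1/dT2)
LMTD = (111 - 78) / ln(111/78)
LMTD = 93.53 K


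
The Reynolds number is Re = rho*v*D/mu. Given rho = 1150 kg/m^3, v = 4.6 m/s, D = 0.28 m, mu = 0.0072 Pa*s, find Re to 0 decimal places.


Re = rho * v * D / mu
Re = 1150 * 4.6 * 0.28 / 0.0072
Re = 1481.2 / 0.0072
Re = 205722


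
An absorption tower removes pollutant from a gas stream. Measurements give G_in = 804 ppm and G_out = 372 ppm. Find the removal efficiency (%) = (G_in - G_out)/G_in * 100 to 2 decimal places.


Efficiency = (G_in - G_out) / G_in * 100%
Efficiency = (804 - 372) / 804 * 100
Efficiency = 432 / 804 * 100
Efficiency = 53.73%


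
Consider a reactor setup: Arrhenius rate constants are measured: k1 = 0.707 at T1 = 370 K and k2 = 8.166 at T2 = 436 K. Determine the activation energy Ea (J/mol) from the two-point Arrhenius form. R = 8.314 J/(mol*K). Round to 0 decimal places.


Ea = R * ln(k2/k1) / (1/T1 - 1/T2)
ln(k2/k1) = ln(8.166/0.707) = 2.4467038
1/T1 - 1/T2 = 1/370 - 1/436 = 0.000409124721
Ea = 8.314 * 2.4467038 / 0.000409124721
Ea = 49721 J/mol


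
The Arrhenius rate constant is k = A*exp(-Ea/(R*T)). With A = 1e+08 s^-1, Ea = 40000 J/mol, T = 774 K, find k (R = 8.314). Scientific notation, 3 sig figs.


k = A * exp(-Ea/(R*T))
k = 1e+08 * exp(-40000 / (8.314 * 774))
k = 1e+08 * exp(-6.215971)
k = 2.00e+05


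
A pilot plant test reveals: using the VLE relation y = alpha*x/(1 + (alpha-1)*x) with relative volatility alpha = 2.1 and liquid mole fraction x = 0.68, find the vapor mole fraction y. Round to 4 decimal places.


y = alpha*x / (1 + (alpha-1)*x)
y = 2.1*0.68 / (1 + (2.1-1)*0.68)
y = 1.428 / (1 + 0.748)
y = 1.428 / 1.748
y = 0.8169


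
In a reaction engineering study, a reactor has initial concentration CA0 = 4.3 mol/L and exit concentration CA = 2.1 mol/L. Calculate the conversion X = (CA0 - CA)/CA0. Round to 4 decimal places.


X = (CA0 - CA) / CA0
X = (4.3 - 2.1) / 4.3
X = 2.2 / 4.3
X = 0.5116


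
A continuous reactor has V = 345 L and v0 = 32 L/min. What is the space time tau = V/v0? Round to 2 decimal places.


tau = V / v0
tau = 345 / 32
tau = 10.78 min


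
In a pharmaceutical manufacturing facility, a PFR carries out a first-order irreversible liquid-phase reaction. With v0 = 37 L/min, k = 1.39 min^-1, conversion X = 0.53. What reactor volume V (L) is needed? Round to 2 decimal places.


V = (v0/k) * ln(1/(1-X))
V = (37/1.39) * ln(1/(1-0.53))
V = 26.618705 * ln(2.12766)
V = 26.618705 * 0.755023
V = 20.10 L


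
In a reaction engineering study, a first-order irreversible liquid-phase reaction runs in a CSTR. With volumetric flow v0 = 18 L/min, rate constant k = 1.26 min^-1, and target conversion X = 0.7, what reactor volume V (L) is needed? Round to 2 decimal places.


V = v0 * X / (k * (1 - X))
V = 18 * 0.7 / (1.26 * (1 - 0.7))
V = 12.6 / (1.26 * 0.3)
V = 12.6 / 0.378
V = 33.33 L


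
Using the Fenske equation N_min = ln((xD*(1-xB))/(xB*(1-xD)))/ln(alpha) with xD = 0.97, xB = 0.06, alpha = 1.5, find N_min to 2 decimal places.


N_min = ln((xD*(1-xB))/(xB*(1-xD))) / ln(alpha)
Numerator inside ln: 0.9118 / 0.0018 = 506.555556
ln(506.555556) = 6.227634
ln(alpha) = ln(1.5) = 0.405465
N_min = 6.227634 / 0.405465 = 15.36


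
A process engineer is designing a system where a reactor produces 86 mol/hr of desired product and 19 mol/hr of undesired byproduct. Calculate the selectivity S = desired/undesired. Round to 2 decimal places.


S = desired product rate / undesired product rate
S = 86 / 19
S = 4.53


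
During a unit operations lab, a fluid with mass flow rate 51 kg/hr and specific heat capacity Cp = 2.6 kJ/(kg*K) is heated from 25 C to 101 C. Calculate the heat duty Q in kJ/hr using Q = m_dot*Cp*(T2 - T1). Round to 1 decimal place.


Q = m_dot * Cp * (T2 - T1)
Q = 51 * 2.6 * (101 - 25)
Q = 51 * 2.6 * 76
Q = 10077.6 kJ/hr


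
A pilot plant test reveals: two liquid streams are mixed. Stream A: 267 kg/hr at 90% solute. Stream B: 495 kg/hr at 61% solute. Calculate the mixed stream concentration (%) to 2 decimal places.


Mass balance on solute: F1*x1 + F2*x2 = F3*x3
F3 = F1 + F2 = 267 + 495 = 762 kg/hr
x3 = (F1*x1 + F2*x2)/F3
x3 = (267*0.9 + 495*0.61) / 762
x3 = 71.16%


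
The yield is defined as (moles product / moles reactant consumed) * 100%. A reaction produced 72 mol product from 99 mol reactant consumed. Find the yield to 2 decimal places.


Yield = (moles product / moles consumed) * 100%
Yield = (72 / 99) * 100
Yield = 0.7273 * 100
Yield = 72.73%


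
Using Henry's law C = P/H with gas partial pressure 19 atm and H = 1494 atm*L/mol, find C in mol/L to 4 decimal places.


C = P / H
C = 19 / 1494
C = 0.0127 mol/L


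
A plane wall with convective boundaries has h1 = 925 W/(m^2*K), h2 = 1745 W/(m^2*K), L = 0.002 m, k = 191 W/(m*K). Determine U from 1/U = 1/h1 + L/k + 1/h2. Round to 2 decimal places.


1/U = 1/h1 + L/k + 1/h2
1/U = 1/925 + 0.002/191 + 1/1745
1/U = 0.0010810811 + 1.04712e-05 + 0.0005730659
1/U = 0.0016646182
U = 600.74 W/(m^2*K)


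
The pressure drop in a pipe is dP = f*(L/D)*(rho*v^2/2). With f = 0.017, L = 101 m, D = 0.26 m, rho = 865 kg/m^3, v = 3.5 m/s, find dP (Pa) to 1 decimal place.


dP = f * (L/D) * (rho*v^2/2)
dP = 0.017 * (101/0.26) * (865*3.5^2/2)
L/D = 388.46153846
rho*v^2/2 = 865*12.25/2 = 5298.125
dP = 0.017 * 388.46153846 * 5298.125
dP = 34988.0 Pa


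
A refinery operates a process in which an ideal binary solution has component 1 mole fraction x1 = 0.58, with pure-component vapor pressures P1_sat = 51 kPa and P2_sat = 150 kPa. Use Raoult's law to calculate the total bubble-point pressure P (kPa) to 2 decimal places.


P = x1*P1_sat + x2*P2_sat
x2 = 1 - x1 = 1 - 0.58 = 0.42
P = 0.58*51 + 0.42*150
P = 29.58 + 63.0
P = 92.58 kPa


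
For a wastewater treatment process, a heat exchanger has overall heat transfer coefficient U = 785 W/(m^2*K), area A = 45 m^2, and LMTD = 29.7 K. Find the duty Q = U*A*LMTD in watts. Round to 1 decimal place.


Q = U * A * LMTD
Q = 785 * 45 * 29.7
Q = 1049152.5 W


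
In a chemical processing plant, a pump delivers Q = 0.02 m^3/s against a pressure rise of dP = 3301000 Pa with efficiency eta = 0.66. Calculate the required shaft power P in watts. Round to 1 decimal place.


P = Q * dP / eta
P = 0.02 * 3301000 / 0.66
P = 66020.0 / 0.66
P = 100030.3 W


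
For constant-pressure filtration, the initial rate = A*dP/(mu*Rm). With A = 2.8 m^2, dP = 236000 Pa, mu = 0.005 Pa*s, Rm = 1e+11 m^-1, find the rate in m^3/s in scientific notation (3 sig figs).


rate = A * dP / (mu * Rm)
rate = 2.8 * 236000 / (0.005 * 1e+11)
rate = 660800.0 / 5.000e+08
rate = 1.32e-03 m^3/s


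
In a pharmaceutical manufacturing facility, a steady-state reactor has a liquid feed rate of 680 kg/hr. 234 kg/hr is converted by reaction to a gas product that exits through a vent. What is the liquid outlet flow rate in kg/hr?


Steady-state mass balance on the main outlet: F_out = F_in - F_removed
F_out = 680 - 234
F_out = 446 kg/hr


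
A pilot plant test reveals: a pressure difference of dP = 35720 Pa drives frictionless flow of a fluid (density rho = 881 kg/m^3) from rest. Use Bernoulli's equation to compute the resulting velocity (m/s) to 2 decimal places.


v = sqrt(2*dP/rho)
v = sqrt(2*35720/881)
v = sqrt(81.089671)
v = 9.00 m/s


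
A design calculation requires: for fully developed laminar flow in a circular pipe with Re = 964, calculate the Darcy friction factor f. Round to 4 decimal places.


f = 64 / Re
f = 64 / 964
f = 0.0664


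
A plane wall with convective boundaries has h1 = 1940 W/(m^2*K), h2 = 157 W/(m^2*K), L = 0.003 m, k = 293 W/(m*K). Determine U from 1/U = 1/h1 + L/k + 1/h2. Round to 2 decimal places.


1/U = 1/h1 + L/k + 1/h2
1/U = 1/1940 + 0.003/293 + 1/157
1/U = 0.0005154639 + 1.02389e-05 + 0.0063694268
1/U = 0.0068951296
U = 145.03 W/(m^2*K)


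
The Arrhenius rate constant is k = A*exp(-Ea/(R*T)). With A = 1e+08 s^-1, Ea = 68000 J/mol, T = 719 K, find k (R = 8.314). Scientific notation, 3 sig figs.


k = A * exp(-Ea/(R*T))
k = 1e+08 * exp(-68000 / (8.314 * 719))
k = 1e+08 * exp(-11.375487)
k = 1.15e+03


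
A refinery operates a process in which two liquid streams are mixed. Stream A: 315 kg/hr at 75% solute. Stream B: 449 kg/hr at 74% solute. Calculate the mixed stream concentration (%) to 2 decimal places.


Mass balance on solute: F1*x1 + F2*x2 = F3*x3
F3 = F1 + F2 = 315 + 449 = 764 kg/hr
x3 = (F1*x1 + F2*x2)/F3
x3 = (315*0.75 + 449*0.74) / 764
x3 = 74.41%


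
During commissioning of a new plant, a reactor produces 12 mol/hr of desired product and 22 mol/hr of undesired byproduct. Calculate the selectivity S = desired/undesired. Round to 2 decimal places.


S = desired product rate / undesired product rate
S = 12 / 22
S = 0.55


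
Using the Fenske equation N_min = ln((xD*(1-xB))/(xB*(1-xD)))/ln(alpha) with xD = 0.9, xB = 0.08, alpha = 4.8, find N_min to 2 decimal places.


N_min = ln((xD*(1-xB))/(xB*(1-xD))) / ln(alpha)
Numerator inside ln: 0.828 / 0.008 = 103.5
ln(103.5) = 4.639572
ln(alpha) = ln(4.8) = 1.568616
N_min = 4.639572 / 1.568616 = 2.96
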